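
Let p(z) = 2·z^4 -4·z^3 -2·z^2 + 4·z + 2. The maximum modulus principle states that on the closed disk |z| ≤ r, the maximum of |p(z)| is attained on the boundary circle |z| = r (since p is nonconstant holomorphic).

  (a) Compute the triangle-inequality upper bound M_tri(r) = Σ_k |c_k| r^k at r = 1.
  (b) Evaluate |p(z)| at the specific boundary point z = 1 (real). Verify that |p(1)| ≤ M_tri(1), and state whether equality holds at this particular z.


Coefficients: c_0 = 2, c_1 = 4, c_2 = -2, c_3 = -4, c_4 = 2. Radius r = 1.
Part (a). Triangle bound: M_tri(r) = Σ_k |c_k| r^k
  = |2|·1^0 + |4|·1^1 + |-2|·1^2 + |-4|·1^3 + |2|·1^4
  = 2 + 4 + 2 + 4 + 2 = 14.
This bounds M(r) := max_{|z|=r} |p(z)| from above; equality holds iff all terms c_k z^k can be made to align in phase at a single z on |z|=r.
Part (b). At z = 1 (real, on the circle |z| = r):
  p(1) = (2)·1^0 + (4)·1^1 + (-2)·1^2 + (-4)·1^3 + (2)·1^4 = 2.
  |p(1)| = 2.
Check: |p(1)| = 2 ≤ 14 = M_tri(1). ✓ Equality does not hold at z = 1 (the coefficients have mixed signs, so the terms do not all align in phase there).

M_tri(1) = 14; |p(1)| = 2; equality at z=1: no.


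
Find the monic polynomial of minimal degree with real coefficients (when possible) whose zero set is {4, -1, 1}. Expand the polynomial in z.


The polynomial is p(z) = ∏_{α ∈ S} (z − α), where S = {4, -1, 1}.
Expanding the product yields: p(z) = z^3 -4·z^2 -z + 4.
The resulting polynomial has degree 3 and real coefficients as required.

p(z) = z^3 -4·z^2 -z + 4.


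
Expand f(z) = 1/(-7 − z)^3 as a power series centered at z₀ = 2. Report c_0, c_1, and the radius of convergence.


Let w = z − z₀, so z = z₀ + w.
Then -7 − z = -7 − (z₀ + w) = (-7 − z₀) − w = -9 − w.
f(z) = 1/(-9 − w)^3 = (1/(-9)^3) · (1 − w/(-9))^{−3}.
By the binomial series (1−u)^{−3} = Σ_{n≥0} C(n+2, 2) u^n for |u|<1, with u = w/(-9):
  c_n = C(n+2, 2) / (-9)^(n+3).
  c_0 = 1/(-9)^3 = -1/729.
  c_1 = 3/(-9)^4 = 1/2187.
The series is valid for |w/d| < 1, i.e. |z − z₀| < |d|.
Radius of convergence: R = |-7 − z₀| = |-9| = 9 (distance from z₀ to the singularity z = -7).

c_0 = -1/729, c_1 = 1/2187; R = 9.


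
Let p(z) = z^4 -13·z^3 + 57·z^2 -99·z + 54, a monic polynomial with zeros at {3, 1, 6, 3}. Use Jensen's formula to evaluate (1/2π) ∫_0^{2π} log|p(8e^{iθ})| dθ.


Zeros: 1, 3, 3, 6; r = 8.
Inside |z| < r: 1, 3, 3, 6. Outside (|z| ≥ r): ∅.
p(0) = 54, so log|p(0)| = log(54) = 3.9890.
Apply Jensen: I(r) = log|p(0)| + Σ_k log(r/|z_k|), summed over zeros inside |z| < r.
  log(r/|z_k|) for z_k = 3: log(8/3) = 0.9808
  log(r/|z_k|) for z_k = 1: log(8/1) = 2.0794
  log(r/|z_k|) for z_k = 6: log(8/6) = 0.2877
  log(r/|z_k|) for z_k = 3: log(8/3) = 0.9808
Sum over inside zeros: 4.3288.
I(r) = log|p(0)| + (inside sum) = 3.9890 + 4.3288 = 8.3178.
Closed form (all zeros inside, monic): I(r) = n·log(r) = 4·log(8) = 8.3178. ✓

I(r) ≈ 8.3178.


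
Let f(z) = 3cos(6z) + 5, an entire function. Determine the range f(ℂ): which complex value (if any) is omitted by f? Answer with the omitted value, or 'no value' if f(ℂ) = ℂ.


Little Picard bounds the complement of f(ℂ) to at most one point.
cos is entire and surjective onto ℂ: for every w ∈ ℂ, cos(ζ) = w has a solution ζ ∈ ℂ (e.g., via the complex inverse arccos). With ζ = 6z this gives z = ζ/(6). Then 3·cos(6z) takes every value in 3·ℂ = ℂ, and adding 5 is a bijection of ℂ. So f is surjective and omits no value. (Note: only on the real line is cos bounded by [−1, 1].)

Omitted value: no value.


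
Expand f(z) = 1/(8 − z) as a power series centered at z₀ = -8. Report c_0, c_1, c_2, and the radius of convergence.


Let w = z − z₀, so z = z₀ + w.
Then 8 − z = 8 − (z₀ + w) = (8 − z₀) − w = 16 − w.
f(z) = 1/(16 − w) = (1/(16)) · 1/(1 − w/(16)) = Σ_{n≥0} w^n / (16)^(n+1).
So c_n = 1/(16)^(n+1):
  c_0 = 1/(16)^1 = 1/16.
  c_1 = 1/(16)^2 = 1/256.
  c_2 = 1/(16)^3 = 1/4096.
The series is valid for |w/d| < 1, i.e. |z − z₀| < |d|.
Radius of convergence: R = |8 − z₀| = |16| = 16 (distance from z₀ to the singularity z = 8).

c_0 = 1/16, c_1 = 1/256, c_2 = 1/4096; R = 16.


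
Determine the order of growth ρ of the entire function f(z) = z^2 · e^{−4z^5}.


M(r) = max_{|z|=r} |1|·|z|^2·|e^{−4z^5}| = 1·r^2 · e^{4r^5} (the factors attain their maxima compatibly on |z|=r). Then log M(r) = log 1 + 2·log r + 4r^5, dominated by the last term, so log log M(r) ~ 5·log r. The polynomial factor 1z^2 contributes only a log r term and does not affect the order. ρ = 5.
Therefore ρ = 5.

Order ρ = 5.


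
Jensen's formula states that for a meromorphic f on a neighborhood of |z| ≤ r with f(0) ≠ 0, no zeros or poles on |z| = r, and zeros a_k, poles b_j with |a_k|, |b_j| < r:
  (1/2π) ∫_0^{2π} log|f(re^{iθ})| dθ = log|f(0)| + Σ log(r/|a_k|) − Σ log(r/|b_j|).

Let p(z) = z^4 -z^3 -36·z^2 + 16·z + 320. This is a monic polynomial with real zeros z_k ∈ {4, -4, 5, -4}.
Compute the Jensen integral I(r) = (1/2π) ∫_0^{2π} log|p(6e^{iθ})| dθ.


Zeros: -4, -4, 4, 5; r = 6.
Inside |z| < r: -4, -4, 4, 5. Outside (|z| ≥ r): ∅.
p(0) = 320, so log|p(0)| = log(320) = 5.7683.
Apply Jensen: I(r) = log|p(0)| + Σ_k log(r/|z_k|), summed over zeros inside |z| < r.
  log(r/|z_k|) for z_k = 4: log(6/4) = 0.4055
  log(r/|z_k|) for z_k = -4: log(6/4) = 0.4055
  log(r/|z_k|) for z_k = 5: log(6/5) = 0.1823
  log(r/|z_k|) for z_k = -4: log(6/4) = 0.4055
Sum over inside zeros: 1.3987.
I(r) = log|p(0)| + (inside sum) = 5.7683 + 1.3987 = 7.1670.
Closed form (all zeros inside, monic): I(r) = n·log(r) = 4·log(6) = 7.1670. ✓

I(r) ≈ 7.1670.


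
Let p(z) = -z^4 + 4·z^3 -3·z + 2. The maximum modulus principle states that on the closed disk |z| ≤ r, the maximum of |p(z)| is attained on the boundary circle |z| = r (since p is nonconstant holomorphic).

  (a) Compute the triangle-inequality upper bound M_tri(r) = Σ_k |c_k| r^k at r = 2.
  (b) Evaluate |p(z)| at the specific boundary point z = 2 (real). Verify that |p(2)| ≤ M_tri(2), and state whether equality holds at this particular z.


Coefficients: c_0 = 2, c_1 = -3, c_2 = 0, c_3 = 4, c_4 = -1. Radius r = 2.
Part (a). Triangle bound: M_tri(r) = Σ_k |c_k| r^k
  = |2|·2^0 + |-3|·2^1 + |0|·2^2 + |4|·2^3 + |-1|·2^4
  = 2 + 6 + 0 + 32 + 16 = 56.
This bounds M(r) := max_{|z|=r} |p(z)| from above; equality holds iff all terms c_k z^k can be made to align in phase at a single z on |z|=r.
Part (b). At z = 2 (real, on the circle |z| = r):
  p(2) = (2)·2^0 + (-3)·2^1 + (0)·2^2 + (4)·2^3 + (-1)·2^4 = 12.
  |p(2)| = 12.
Check: |p(2)| = 12 ≤ 56 = M_tri(2). ✓ Equality does not hold at z = 2 (the coefficients have mixed signs, so the terms do not all align in phase there).

M_tri(2) = 56; |p(2)| = 12; equality at z=2: no.


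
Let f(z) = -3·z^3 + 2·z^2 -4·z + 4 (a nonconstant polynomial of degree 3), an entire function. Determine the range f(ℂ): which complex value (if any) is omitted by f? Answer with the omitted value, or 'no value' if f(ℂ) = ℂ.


Little Picard bounds the complement of f(ℂ) to at most one point.
For every w ∈ ℂ, the equation p(z) − w = 0 is a nonconstant polynomial in z and hence has at least one root by the fundamental theorem of algebra. So p is surjective onto ℂ, omitting no value.

Omitted value: no value.


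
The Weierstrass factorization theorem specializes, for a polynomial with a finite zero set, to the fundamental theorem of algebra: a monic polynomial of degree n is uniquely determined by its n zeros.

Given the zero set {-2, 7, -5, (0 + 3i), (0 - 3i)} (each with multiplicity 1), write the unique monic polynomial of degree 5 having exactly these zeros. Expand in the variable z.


The polynomial is p(z) = ∏_{α ∈ S} (z − α), where S = {-2, 7, -5, (0 + 3i), (0 - 3i)}.
Expanding the product yields: p(z) = z^5 -30·z^3 -70·z^2 -351·z -630.
Note conjugate pairs combine to real quadratics: (z − (0+3i))(z − (0−3i)) = z² + 9.
The resulting polynomial has degree 5 and real coefficients as required.

p(z) = z^5 -30·z^3 -70·z^2 -351·z -630.


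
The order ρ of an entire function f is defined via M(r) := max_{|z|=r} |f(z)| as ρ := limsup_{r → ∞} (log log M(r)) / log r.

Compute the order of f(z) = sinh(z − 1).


sinh(w) is a linear combination of e^{iw} and e^{−iw} (or e^w, e^{−w} in the hyperbolic case), so |sinh(w)| ≤ e^{|w|}. With w = z − 1, |w| ≤ 1|z| + 1 = 1r + 1 on |z| = r, giving M(r) ≤ e^{1r + 1}, so ρ ≤ 1. On a suitable ray (z = it for sin/cos; z = t for sinh/cosh, t real → ∞), |sinh(z − 1)| grows like e^{1|t|}/2, so ρ ≥ 1. Hence ρ = 1.
Therefore ρ = 1.

Order ρ = 1.


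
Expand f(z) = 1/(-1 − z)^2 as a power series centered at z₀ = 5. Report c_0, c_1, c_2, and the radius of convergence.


Let w = z − z₀, so z = z₀ + w.
Then -1 − z = -1 − (z₀ + w) = (-1 − z₀) − w = -6 − w.
f(z) = 1/(-6 − w)^2 = (1/(-6)^2) · (1 − w/(-6))^{−2}.
By the binomial series (1−u)^{−2} = Σ_{n≥0} C(n+1, 1) u^n for |u|<1, with u = w/(-6):
  c_n = C(n+1, 1) / (-6)^(n+2).
  c_0 = 1/(-6)^2 = 1/36.
  c_1 = 2/(-6)^3 = -1/108.
  c_2 = 3/(-6)^4 = 1/432.
The series is valid for |w/d| < 1, i.e. |z − z₀| < |d|.
Radius of convergence: R = |-1 − z₀| = |-6| = 6 (distance from z₀ to the singularity z = -1).

c_0 = 1/36, c_1 = -1/108, c_2 = 1/432; R = 6.


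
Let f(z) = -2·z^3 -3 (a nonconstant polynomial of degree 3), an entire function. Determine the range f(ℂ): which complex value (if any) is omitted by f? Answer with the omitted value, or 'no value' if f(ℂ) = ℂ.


Little Picard bounds the complement of f(ℂ) to at most one point.
For every w ∈ ℂ, the equation p(z) − w = 0 is a nonconstant polynomial in z and hence has at least one root by the fundamental theorem of algebra. So p is surjective onto ℂ, omitting no value.

Omitted value: no value.


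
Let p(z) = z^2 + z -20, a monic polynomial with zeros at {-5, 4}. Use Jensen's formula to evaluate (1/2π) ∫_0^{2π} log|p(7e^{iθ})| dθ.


Zeros: -5, 4; r = 7.
Inside |z| < r: -5, 4. Outside (|z| ≥ r): ∅.
p(0) = -20, so log|p(0)| = log(20) = 2.9957.
Apply Jensen: I(r) = log|p(0)| + Σ_k log(r/|z_k|), summed over zeros inside |z| < r.
  log(r/|z_k|) for z_k = -5: log(7/5) = 0.3365
  log(r/|z_k|) for z_k = 4: log(7/4) = 0.5596
Sum over inside zeros: 0.8961.
I(r) = log|p(0)| + (inside sum) = 2.9957 + 0.8961 = 3.8918.
Closed form (all zeros inside, monic): I(r) = n·log(r) = 2·log(7) = 3.8918. ✓

I(r) ≈ 3.8918.


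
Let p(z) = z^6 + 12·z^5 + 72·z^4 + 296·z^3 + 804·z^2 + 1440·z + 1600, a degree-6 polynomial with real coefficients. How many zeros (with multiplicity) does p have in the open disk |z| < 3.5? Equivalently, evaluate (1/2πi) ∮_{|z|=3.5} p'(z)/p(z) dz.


The zeros of p are: (-1 + 3i), (-1 - 3i), (-1 + 3i), (-1 - 3i), -4, -4.
Their magnitudes are: 3.162, 3.162, 3.162, 3.162, 4, 4.
Zeros with |z| < R = 3.5: (-1 + 3i), (-1 - 3i), (-1 + 3i), (-1 - 3i).
Count = 4.
By the argument principle, (1/2πi) ∮_{|z|=R} p'(z)/p(z) dz equals exactly this count.

Number of zeros inside |z| < 3.5: 4.


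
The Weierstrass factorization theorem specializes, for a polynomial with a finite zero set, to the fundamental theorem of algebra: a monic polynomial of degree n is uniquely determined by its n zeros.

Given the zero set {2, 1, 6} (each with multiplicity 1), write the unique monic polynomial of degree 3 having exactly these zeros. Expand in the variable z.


The polynomial is p(z) = ∏_{α ∈ S} (z − α), where S = {2, 1, 6}.
Expanding the product yields: p(z) = z^3 -9·z^2 + 20·z -12.
The resulting polynomial has degree 3 and real coefficients as required.

p(z) = z^3 -9·z^2 + 20·z -12.


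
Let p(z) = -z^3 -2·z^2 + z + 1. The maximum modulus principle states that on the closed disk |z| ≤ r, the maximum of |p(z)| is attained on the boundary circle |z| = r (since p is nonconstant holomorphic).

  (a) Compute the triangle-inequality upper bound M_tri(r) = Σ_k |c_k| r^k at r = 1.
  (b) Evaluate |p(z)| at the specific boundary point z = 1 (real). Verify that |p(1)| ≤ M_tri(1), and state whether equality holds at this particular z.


Coefficients: c_0 = 1, c_1 = 1, c_2 = -2, c_3 = -1. Radius r = 1.
Part (a). Triangle bound: M_tri(r) = Σ_k |c_k| r^k
  = |1|·1^0 + |1|·1^1 + |-2|·1^2 + |-1|·1^3
  = 1 + 1 + 2 + 1 = 5.
This bounds M(r) := max_{|z|=r} |p(z)| from above; equality holds iff all terms c_k z^k can be made to align in phase at a single z on |z|=r.
Part (b). At z = 1 (real, on the circle |z| = r):
  p(1) = (1)·1^0 + (1)·1^1 + (-2)·1^2 + (-1)·1^3 = -1.
  |p(1)| = 1.
Check: |p(1)| = 1 ≤ 5 = M_tri(1). ✓ Equality does not hold at z = 1 (the coefficients have mixed signs, so the terms do not all align in phase there).

M_tri(1) = 5; |p(1)| = 1; equality at z=1: no.


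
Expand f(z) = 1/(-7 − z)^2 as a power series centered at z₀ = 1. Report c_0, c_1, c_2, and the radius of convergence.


Let w = z − z₀, so z = z₀ + w.
Then -7 − z = -7 − (z₀ + w) = (-7 − z₀) − w = -8 − w.
f(z) = 1/(-8 − w)^2 = (1/(-8)^2) · (1 − w/(-8))^{−2}.
By the binomial series (1−u)^{−2} = Σ_{n≥0} C(n+1, 1) u^n for |u|<1, with u = w/(-8):
  c_n = C(n+1, 1) / (-8)^(n+2).
  c_0 = 1/(-8)^2 = 1/64.
  c_1 = 2/(-8)^3 = -1/256.
  c_2 = 3/(-8)^4 = 3/4096.
The series is valid for |w/d| < 1, i.e. |z − z₀| < |d|.
Radius of convergence: R = |-7 − z₀| = |-8| = 8 (distance from z₀ to the singularity z = -7).

c_0 = 1/64, c_1 = -1/256, c_2 = 3/4096; R = 8.


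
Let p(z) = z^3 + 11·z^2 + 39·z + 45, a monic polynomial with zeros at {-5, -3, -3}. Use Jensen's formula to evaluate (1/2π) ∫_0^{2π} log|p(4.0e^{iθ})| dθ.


Zeros: -5, -3, -3; r = 4.0.
Inside |z| < r: -3, -3. Outside (|z| ≥ r): -5.
p(0) = 45, so log|p(0)| = log(45) = 3.8067.
Apply Jensen: I(r) = log|p(0)| + Σ_k log(r/|z_k|), summed over zeros inside |z| < r.
  log(r/|z_k|) for z_k = -3: log(4.0/3) = 0.2877
  log(r/|z_k|) for z_k = -3: log(4.0/3) = 0.2877
  Outside zeros (-5) contribute nothing to the Jensen sum.
Sum over inside zeros: 0.5754.
I(r) = log|p(0)| + (inside sum) = 3.8067 + 0.5754 = 4.3820.
Note: since some zeros are outside |z| ≤ r, the simplified n·log(r) form does NOT apply — only the inside zeros contribute.

I(r) ≈ 4.3820.


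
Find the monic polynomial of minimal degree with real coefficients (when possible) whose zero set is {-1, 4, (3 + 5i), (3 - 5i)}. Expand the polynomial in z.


The polynomial is p(z) = ∏_{α ∈ S} (z − α), where S = {-1, 4, (3 + 5i), (3 - 5i)}.
Expanding the product yields: p(z) = z^4 -9·z^3 + 48·z^2 -78·z -136.
Note conjugate pairs combine to real quadratics: (z − (3+5i))(z − (3−5i)) = z² − 6z + 34.
The resulting polynomial has degree 4 and real coefficients as required.

p(z) = z^4 -9·z^3 + 48·z^2 -78·z -136.


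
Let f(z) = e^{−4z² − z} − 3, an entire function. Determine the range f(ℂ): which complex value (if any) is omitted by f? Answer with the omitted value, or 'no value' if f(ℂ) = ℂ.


Little Picard bounds the complement of f(ℂ) to at most one point.
The exponent g(z) = −4z² − z is a nonconstant polynomial, hence surjective onto ℂ. So e^{g(z)} takes every value in {e^w : w ∈ ℂ} = ℂ ∖ {0}. Adding -3 shifts the range to ℂ ∖ {-3}. f omits exactly -3.

Omitted value: -3.


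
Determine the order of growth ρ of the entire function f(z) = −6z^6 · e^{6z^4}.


M(r) = max_{|z|=r} |-6|·|z|^6·|e^{6z^4}| = 6·r^6 · e^{6r^4} (the factors attain their maxima compatibly on |z|=r). Then log M(r) = log 6 + 6·log r + 6r^4, dominated by the last term, so log log M(r) ~ 4·log r. The polynomial factor -6z^6 contributes only a log r term and does not affect the order. ρ = 4.
Therefore ρ = 4.

Order ρ = 4.


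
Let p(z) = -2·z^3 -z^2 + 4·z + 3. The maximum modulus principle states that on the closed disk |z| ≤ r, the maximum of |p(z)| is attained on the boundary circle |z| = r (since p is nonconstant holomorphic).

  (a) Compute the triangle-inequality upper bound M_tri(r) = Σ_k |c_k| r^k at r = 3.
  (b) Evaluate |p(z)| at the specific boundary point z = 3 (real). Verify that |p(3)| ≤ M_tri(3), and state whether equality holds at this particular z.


Coefficients: c_0 = 3, c_1 = 4, c_2 = -1, c_3 = -2. Radius r = 3.
Part (a). Triangle bound: M_tri(r) = Σ_k |c_k| r^k
  = |3|·3^0 + |4|·3^1 + |-1|·3^2 + |-2|·3^3
  = 3 + 12 + 9 + 54 = 78.
This bounds M(r) := max_{|z|=r} |p(z)| from above; equality holds iff all terms c_k z^k can be made to align in phase at a single z on |z|=r.
Part (b). At z = 3 (real, on the circle |z| = r):
  p(3) = (3)·3^0 + (4)·3^1 + (-1)·3^2 + (-2)·3^3 = -48.
  |p(3)| = 48.
Check: |p(3)| = 48 ≤ 78 = M_tri(3). ✓ Equality does not hold at z = 3 (the coefficients have mixed signs, so the terms do not all align in phase there).

M_tri(3) = 78; |p(3)| = 48; equality at z=3: no.


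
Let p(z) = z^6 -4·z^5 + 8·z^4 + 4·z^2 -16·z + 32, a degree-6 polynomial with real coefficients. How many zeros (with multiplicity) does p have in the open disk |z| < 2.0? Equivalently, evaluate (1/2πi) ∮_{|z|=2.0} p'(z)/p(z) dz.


The zeros of p are: (1 + 1i), (1 - 1i), (2 + 2i), (2 - 2i), (-1 + 1i), (-1 - 1i).
Their magnitudes are: 1.414, 1.414, 2.828, 2.828, 1.414, 1.414.
Zeros with |z| < R = 2.0: (1 + 1i), (1 - 1i), (-1 + 1i), (-1 - 1i).
Count = 4.
By the argument principle, (1/2πi) ∮_{|z|=R} p'(z)/p(z) dz equals exactly this count.

Number of zeros inside |z| < 2.0: 4.


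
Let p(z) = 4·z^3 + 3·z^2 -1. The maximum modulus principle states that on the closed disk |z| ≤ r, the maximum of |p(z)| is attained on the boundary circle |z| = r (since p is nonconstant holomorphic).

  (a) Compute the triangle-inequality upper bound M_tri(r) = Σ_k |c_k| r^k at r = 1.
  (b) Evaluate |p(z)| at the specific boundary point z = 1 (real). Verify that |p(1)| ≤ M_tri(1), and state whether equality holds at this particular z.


Coefficients: c_0 = -1, c_1 = 0, c_2 = 3, c_3 = 4. Radius r = 1.
Part (a). Triangle bound: M_tri(r) = Σ_k |c_k| r^k
  = |-1|·1^0 + |0|·1^1 + |3|·1^2 + |4|·1^3
  = 1 + 0 + 3 + 4 = 8.
This bounds M(r) := max_{|z|=r} |p(z)| from above; equality holds iff all terms c_k z^k can be made to align in phase at a single z on |z|=r.
Part (b). At z = 1 (real, on the circle |z| = r):
  p(1) = (-1)·1^0 + (0)·1^1 + (3)·1^2 + (4)·1^3 = 6.
  |p(1)| = 6.
Check: |p(1)| = 6 ≤ 8 = M_tri(1). ✓ Equality does not hold at z = 1 (the coefficients have mixed signs, so the terms do not all align in phase there).

M_tri(1) = 8; |p(1)| = 6; equality at z=1: no.


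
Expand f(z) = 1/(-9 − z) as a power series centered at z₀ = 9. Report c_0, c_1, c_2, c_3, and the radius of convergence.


Let w = z − z₀, so z = z₀ + w.
Then -9 − z = -9 − (z₀ + w) = (-9 − z₀) − w = -18 − w.
f(z) = 1/(-18 − w) = (1/(-18)) · 1/(1 − w/(-18)) = Σ_{n≥0} w^n / (-18)^(n+1).
So c_n = 1/(-18)^(n+1):
  c_0 = 1/(-18)^1 = -1/18.
  c_1 = 1/(-18)^2 = 1/324.
  c_2 = 1/(-18)^3 = -1/5832.
  c_3 = 1/(-18)^4 = 1/104976.
The series is valid for |w/d| < 1, i.e. |z − z₀| < |d|.
Radius of convergence: R = |-9 − z₀| = |-18| = 18 (distance from z₀ to the singularity z = -9).

c_0 = -1/18, c_1 = 1/324, c_2 = -1/5832, c_3 = 1/104976; R = 18.


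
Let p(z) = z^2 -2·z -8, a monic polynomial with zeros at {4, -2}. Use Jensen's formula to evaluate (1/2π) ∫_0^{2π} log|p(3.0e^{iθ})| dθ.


Zeros: -2, 4; r = 3.0.
Inside |z| < r: -2. Outside (|z| ≥ r): 4.
p(0) = -8, so log|p(0)| = log(8) = 2.0794.
Apply Jensen: I(r) = log|p(0)| + Σ_k log(r/|z_k|), summed over zeros inside |z| < r.
  log(r/|z_k|) for z_k = -2: log(3.0/2) = 0.4055
  Outside zeros (4) contribute nothing to the Jensen sum.
Sum over inside zeros: 0.4055.
I(r) = log|p(0)| + (inside sum) = 2.0794 + 0.4055 = 2.4849.
Note: since some zeros are outside |z| ≤ r, the simplified n·log(r) form does NOT apply — only the inside zeros contribute.

I(r) ≈ 2.4849.


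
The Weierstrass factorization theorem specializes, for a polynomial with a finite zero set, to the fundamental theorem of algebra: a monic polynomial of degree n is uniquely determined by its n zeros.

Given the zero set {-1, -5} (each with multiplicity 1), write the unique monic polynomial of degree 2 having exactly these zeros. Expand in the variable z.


The polynomial is p(z) = ∏_{α ∈ S} (z − α), where S = {-1, -5}.
Expanding the product yields: p(z) = z^2 + 6·z + 5.
The resulting polynomial has degree 2 and real coefficients as required.

p(z) = z^2 + 6·z + 5.


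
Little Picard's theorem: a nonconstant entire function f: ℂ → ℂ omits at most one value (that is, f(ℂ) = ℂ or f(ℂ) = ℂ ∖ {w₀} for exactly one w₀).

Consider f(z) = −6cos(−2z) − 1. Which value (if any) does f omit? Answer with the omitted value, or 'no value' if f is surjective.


Little Picard bounds the complement of f(ℂ) to at most one point.
cos is entire and surjective onto ℂ: for every w ∈ ℂ, cos(ζ) = w has a solution ζ ∈ ℂ (e.g., via the complex inverse arccos). With ζ = −2z this gives z = ζ/(-2). Then -6·cos(−2z) takes every value in -6·ℂ = ℂ, and adding -1 is a bijection of ℂ. So f is surjective and omits no value. (Note: only on the real line is cos bounded by [−1, 1].)

Omitted value: no value.


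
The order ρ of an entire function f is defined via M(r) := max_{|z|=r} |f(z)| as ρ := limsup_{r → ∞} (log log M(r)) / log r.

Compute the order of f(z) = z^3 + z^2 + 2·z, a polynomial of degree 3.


|f(z)| ≤ Σ|c_k|·r^k = O(r^3) as r → ∞. Polynomial growth is O(e^{r^ε}) for every ε > 0 (since r^3/e^{r^ε} → 0), so ρ ≤ ε for all ε > 0, i.e. ρ = 0. Every nonconstant polynomial has order 0.
Therefore ρ = 0.

Order ρ = 0.


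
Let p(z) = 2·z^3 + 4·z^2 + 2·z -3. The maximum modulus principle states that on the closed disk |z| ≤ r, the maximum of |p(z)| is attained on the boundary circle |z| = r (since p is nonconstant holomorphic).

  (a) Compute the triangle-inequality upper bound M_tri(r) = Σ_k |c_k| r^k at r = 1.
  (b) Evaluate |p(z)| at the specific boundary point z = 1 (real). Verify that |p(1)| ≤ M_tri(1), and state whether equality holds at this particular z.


Coefficients: c_0 = -3, c_1 = 2, c_2 = 4, c_3 = 2. Radius r = 1.
Part (a). Triangle bound: M_tri(r) = Σ_k |c_k| r^k
  = |-3|·1^0 + |2|·1^1 + |4|·1^2 + |2|·1^3
  = 3 + 2 + 4 + 2 = 11.
This bounds M(r) := max_{|z|=r} |p(z)| from above; equality holds iff all terms c_k z^k can be made to align in phase at a single z on |z|=r.
Part (b). At z = 1 (real, on the circle |z| = r):
  p(1) = (-3)·1^0 + (2)·1^1 + (4)·1^2 + (2)·1^3 = 5.
  |p(1)| = 5.
Check: |p(1)| = 5 ≤ 11 = M_tri(1). ✓ Equality does not hold at z = 1 (the coefficients have mixed signs, so the terms do not all align in phase there).

M_tri(1) = 11; |p(1)| = 5; equality at z=1: no.


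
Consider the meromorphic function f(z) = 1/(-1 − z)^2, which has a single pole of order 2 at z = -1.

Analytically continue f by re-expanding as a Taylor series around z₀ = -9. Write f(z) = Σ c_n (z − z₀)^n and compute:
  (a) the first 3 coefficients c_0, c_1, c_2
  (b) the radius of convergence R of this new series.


Let w = z − z₀, so z = z₀ + w.
Then -1 − z = -1 − (z₀ + w) = (-1 − z₀) − w = 8 − w.
f(z) = 1/(8 − w)^2 = (1/(8)^2) · (1 − w/(8))^{−2}.
By the binomial series (1−u)^{−2} = Σ_{n≥0} C(n+1, 1) u^n for |u|<1, with u = w/(8):
  c_n = C(n+1, 1) / (8)^(n+2).
  c_0 = 1/(8)^2 = 1/64.
  c_1 = 2/(8)^3 = 1/256.
  c_2 = 3/(8)^4 = 3/4096.
The series is valid for |w/d| < 1, i.e. |z − z₀| < |d|.
Radius of convergence: R = |-1 − z₀| = |8| = 8 (distance from z₀ to the singularity z = -1).

c_0 = 1/64, c_1 = 1/256, c_2 = 3/4096; R = 8.


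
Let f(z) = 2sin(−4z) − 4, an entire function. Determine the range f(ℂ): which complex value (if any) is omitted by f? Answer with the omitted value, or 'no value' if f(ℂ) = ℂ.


Little Picard bounds the complement of f(ℂ) to at most one point.
sin is entire and surjective onto ℂ: for every w ∈ ℂ, sin(ζ) = w has a solution ζ ∈ ℂ (e.g., via the complex inverse arcsin). With ζ = −4z this gives z = ζ/(-4). Then 2·sin(−4z) takes every value in 2·ℂ = ℂ, and adding -4 is a bijection of ℂ. So f is surjective and omits no value. (Note: only on the real line is sin bounded by [−1, 1].)

Omitted value: no value.


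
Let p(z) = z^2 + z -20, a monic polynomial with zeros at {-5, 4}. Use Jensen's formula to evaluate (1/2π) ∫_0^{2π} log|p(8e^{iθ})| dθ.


Zeros: -5, 4; r = 8.
Inside |z| < r: -5, 4. Outside (|z| ≥ r): ∅.
p(0) = -20, so log|p(0)| = log(20) = 2.9957.
Apply Jensen: I(r) = log|p(0)| + Σ_k log(r/|z_k|), summed over zeros inside |z| < r.
  log(r/|z_k|) for z_k = -5: log(8/5) = 0.4700
  log(r/|z_k|) for z_k = 4: log(8/4) = 0.6931
Sum over inside zeros: 1.1632.
I(r) = log|p(0)| + (inside sum) = 2.9957 + 1.1632 = 4.1589.
Closed form (all zeros inside, monic): I(r) = n·log(r) = 2·log(8) = 4.1589. ✓

I(r) ≈ 4.1589.


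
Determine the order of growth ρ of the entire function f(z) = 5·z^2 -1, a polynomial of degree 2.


|f(z)| ≤ Σ|c_k|·r^k = O(r^2) as r → ∞. Polynomial growth is O(e^{r^ε}) for every ε > 0 (since r^2/e^{r^ε} → 0), so ρ ≤ ε for all ε > 0, i.e. ρ = 0. Every nonconstant polynomial has order 0.
Therefore ρ = 0.

Order ρ = 0.


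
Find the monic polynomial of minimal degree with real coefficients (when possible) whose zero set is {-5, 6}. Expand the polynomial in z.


The polynomial is p(z) = ∏_{α ∈ S} (z − α), where S = {-5, 6}.
Expanding the product yields: p(z) = z^2 -z -30.
The resulting polynomial has degree 2 and real coefficients as required.

p(z) = z^2 -z -30.


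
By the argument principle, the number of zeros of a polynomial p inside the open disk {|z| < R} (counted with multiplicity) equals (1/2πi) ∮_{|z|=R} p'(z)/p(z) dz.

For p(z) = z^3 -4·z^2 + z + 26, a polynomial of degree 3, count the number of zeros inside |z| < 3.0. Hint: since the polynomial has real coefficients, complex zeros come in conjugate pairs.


The zeros of p are: -2, (3 + 2i), (3 - 2i).
Their magnitudes are: 2, 3.606, 3.606.
Zeros with |z| < R = 3.0: -2.
Count = 1.
By the argument principle, (1/2πi) ∮_{|z|=R} p'(z)/p(z) dz equals exactly this count.

Number of zeros inside |z| < 3.0: 1.


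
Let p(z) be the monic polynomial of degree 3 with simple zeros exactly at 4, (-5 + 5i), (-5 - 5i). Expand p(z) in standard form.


The polynomial is p(z) = ∏_{α ∈ S} (z − α), where S = {4, (-5 + 5i), (-5 - 5i)}.
Expanding the product yields: p(z) = z^3 + 6·z^2 + 10·z -200.
Note conjugate pairs combine to real quadratics: (z − (-5+5i))(z − (-5−5i)) = z² + 10z + 50.
The resulting polynomial has degree 3 and real coefficients as required.

p(z) = z^3 + 6·z^2 + 10·z -200.


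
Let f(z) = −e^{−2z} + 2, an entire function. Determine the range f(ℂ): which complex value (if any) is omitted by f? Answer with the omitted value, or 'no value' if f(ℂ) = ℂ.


Little Picard bounds the complement of f(ℂ) to at most one point.
e^{−2z} is never zero on ℂ, so -1·e^{−2z} takes every value in ℂ ∖ {0}. Adding 2 shifts the range to ℂ ∖ {2}. Thus f omits exactly the value 2.

Omitted value: 2.


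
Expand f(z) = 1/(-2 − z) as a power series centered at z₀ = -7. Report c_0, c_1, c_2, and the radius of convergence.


Let w = z − z₀, so z = z₀ + w.
Then -2 − z = -2 − (z₀ + w) = (-2 − z₀) − w = 5 − w.
f(z) = 1/(5 − w) = (1/(5)) · 1/(1 − w/(5)) = Σ_{n≥0} w^n / (5)^(n+1).
So c_n = 1/(5)^(n+1):
  c_0 = 1/(5)^1 = 1/5.
  c_1 = 1/(5)^2 = 1/25.
  c_2 = 1/(5)^3 = 1/125.
The series is valid for |w/d| < 1, i.e. |z − z₀| < |d|.
Radius of convergence: R = |-2 − z₀| = |5| = 5 (distance from z₀ to the singularity z = -2).

c_0 = 1/5, c_1 = 1/25, c_2 = 1/125; R = 5.


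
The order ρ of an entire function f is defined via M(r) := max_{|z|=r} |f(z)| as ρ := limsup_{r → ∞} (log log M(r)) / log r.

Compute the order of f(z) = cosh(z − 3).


cosh(w) is a linear combination of e^{iw} and e^{−iw} (or e^w, e^{−w} in the hyperbolic case), so |cosh(w)| ≤ e^{|w|}. With w = z − 3, |w| ≤ 1|z| + 3 = 1r + 3 on |z| = r, giving M(r) ≤ e^{1r + 3}, so ρ ≤ 1. On a suitable ray (z = it for sin/cos; z = t for sinh/cosh, t real → ∞), |cosh(z − 3)| grows like e^{1|t|}/2, so ρ ≥ 1. Hence ρ = 1.
Therefore ρ = 1.

Order ρ = 1.


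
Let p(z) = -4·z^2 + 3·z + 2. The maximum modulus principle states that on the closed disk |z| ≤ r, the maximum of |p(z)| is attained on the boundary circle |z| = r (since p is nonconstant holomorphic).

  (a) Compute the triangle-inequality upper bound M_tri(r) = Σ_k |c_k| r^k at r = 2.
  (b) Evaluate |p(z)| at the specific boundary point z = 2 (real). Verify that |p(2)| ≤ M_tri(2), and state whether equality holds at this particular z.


Coefficients: c_0 = 2, c_1 = 3, c_2 = -4. Radius r = 2.
Part (a). Triangle bound: M_tri(r) = Σ_k |c_k| r^k
  = |2|·2^0 + |3|·2^1 + |-4|·2^2
  = 2 + 6 + 16 = 24.
This bounds M(r) := max_{|z|=r} |p(z)| from above; equality holds iff all terms c_k z^k can be made to align in phase at a single z on |z|=r.
Part (b). At z = 2 (real, on the circle |z| = r):
  p(2) = (2)·2^0 + (3)·2^1 + (-4)·2^2 = -8.
  |p(2)| = 8.
Check: |p(2)| = 8 ≤ 24 = M_tri(2). ✓ Equality does not hold at z = 2 (the coefficients have mixed signs, so the terms do not all align in phase there).

M_tri(2) = 24; |p(2)| = 8; equality at z=2: no.


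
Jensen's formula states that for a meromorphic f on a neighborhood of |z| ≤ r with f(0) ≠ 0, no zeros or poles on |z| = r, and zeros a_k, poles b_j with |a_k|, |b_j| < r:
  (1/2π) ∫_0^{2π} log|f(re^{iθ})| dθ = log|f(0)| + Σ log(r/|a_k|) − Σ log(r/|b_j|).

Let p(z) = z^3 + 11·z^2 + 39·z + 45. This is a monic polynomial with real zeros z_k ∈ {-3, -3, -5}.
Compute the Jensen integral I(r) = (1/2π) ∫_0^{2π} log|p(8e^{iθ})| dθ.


Zeros: -5, -3, -3; r = 8.
Inside |z| < r: -5, -3, -3. Outside (|z| ≥ r): ∅.
p(0) = 45, so log|p(0)| = log(45) = 3.8067.
Apply Jensen: I(r) = log|p(0)| + Σ_k log(r/|z_k|), summed over zeros inside |z| < r.
  log(r/|z_k|) for z_k = -3: log(8/3) = 0.9808
  log(r/|z_k|) for z_k = -3: log(8/3) = 0.9808
  log(r/|z_k|) for z_k = -5: log(8/5) = 0.4700
Sum over inside zeros: 2.4317.
I(r) = log|p(0)| + (inside sum) = 3.8067 + 2.4317 = 6.2383.
Closed form (all zeros inside, monic): I(r) = n·log(r) = 3·log(8) = 6.2383. ✓

I(r) ≈ 6.2383.


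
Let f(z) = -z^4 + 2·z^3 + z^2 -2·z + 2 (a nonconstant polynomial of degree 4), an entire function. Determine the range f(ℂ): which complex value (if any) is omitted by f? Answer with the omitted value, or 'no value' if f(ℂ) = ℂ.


Little Picard bounds the complement of f(ℂ) to at most one point.
For every w ∈ ℂ, the equation p(z) − w = 0 is a nonconstant polynomial in z and hence has at least one root by the fundamental theorem of algebra. So p is surjective onto ℂ, omitting no value.

Omitted value: no value.


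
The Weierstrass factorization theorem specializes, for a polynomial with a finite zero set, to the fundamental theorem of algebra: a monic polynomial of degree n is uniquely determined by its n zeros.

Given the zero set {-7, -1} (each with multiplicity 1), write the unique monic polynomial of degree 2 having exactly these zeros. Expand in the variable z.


The polynomial is p(z) = ∏_{α ∈ S} (z − α), where S = {-7, -1}.
Expanding the product yields: p(z) = z^2 + 8·z + 7.
The resulting polynomial has degree 2 and real coefficients as required.

p(z) = z^2 + 8·z + 7.


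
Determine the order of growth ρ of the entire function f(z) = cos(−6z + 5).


cos(w) is a linear combination of e^{iw} and e^{−iw} (or e^w, e^{−w} in the hyperbolic case), so |cos(w)| ≤ e^{|w|}. With w = −6z + 5, |w| ≤ 6|z| + 5 = 6r + 5 on |z| = r, giving M(r) ≤ e^{6r + 5}, so ρ ≤ 1. On a suitable ray (z = it for sin/cos; z = t for sinh/cosh, t real → ∞), |cos(−6z + 5)| grows like e^{6|t|}/2, so ρ ≥ 1. Hence ρ = 1.
Therefore ρ = 1.

Order ρ = 1.


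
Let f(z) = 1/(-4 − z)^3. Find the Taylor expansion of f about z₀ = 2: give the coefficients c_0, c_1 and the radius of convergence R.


Let w = z − z₀, so z = z₀ + w.
Then -4 − z = -4 − (z₀ + w) = (-4 − z₀) − w = -6 − w.
f(z) = 1/(-6 − w)^3 = (1/(-6)^3) · (1 − w/(-6))^{−3}.
By the binomial series (1−u)^{−3} = Σ_{n≥0} C(n+2, 2) u^n for |u|<1, with u = w/(-6):
  c_n = C(n+2, 2) / (-6)^(n+3).
  c_0 = 1/(-6)^3 = -1/216.
  c_1 = 3/(-6)^4 = 1/432.
The series is valid for |w/d| < 1, i.e. |z − z₀| < |d|.
Radius of convergence: R = |-4 − z₀| = |-6| = 6 (distance from z₀ to the singularity z = -4).

c_0 = -1/216, c_1 = 1/432; R = 6.


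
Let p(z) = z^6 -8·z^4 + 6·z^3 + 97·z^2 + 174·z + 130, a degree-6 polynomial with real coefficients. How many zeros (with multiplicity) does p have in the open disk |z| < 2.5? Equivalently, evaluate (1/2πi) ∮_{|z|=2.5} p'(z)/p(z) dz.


The zeros of p are: (3 + 2i), (3 - 2i), (-1 + 1i), (-1 - 1i), (-2 + 1i), (-2 - 1i).
Their magnitudes are: 3.606, 3.606, 1.414, 1.414, 2.236, 2.236.
Zeros with |z| < R = 2.5: (-1 + 1i), (-1 - 1i), (-2 + 1i), (-2 - 1i).
Count = 4.
By the argument principle, (1/2πi) ∮_{|z|=R} p'(z)/p(z) dz equals exactly this count.

Number of zeros inside |z| < 2.5: 4.


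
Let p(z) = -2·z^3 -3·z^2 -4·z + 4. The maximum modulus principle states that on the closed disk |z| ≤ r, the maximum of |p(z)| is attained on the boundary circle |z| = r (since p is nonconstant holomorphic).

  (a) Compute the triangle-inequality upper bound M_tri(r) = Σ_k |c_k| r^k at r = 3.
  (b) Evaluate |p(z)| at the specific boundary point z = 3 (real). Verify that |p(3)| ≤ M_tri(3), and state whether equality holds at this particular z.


Coefficients: c_0 = 4, c_1 = -4, c_2 = -3, c_3 = -2. Radius r = 3.
Part (a). Triangle bound: M_tri(r) = Σ_k |c_k| r^k
  = |4|·3^0 + |-4|·3^1 + |-3|·3^2 + |-2|·3^3
  = 4 + 12 + 27 + 54 = 97.
This bounds M(r) := max_{|z|=r} |p(z)| from above; equality holds iff all terms c_k z^k can be made to align in phase at a single z on |z|=r.
Part (b). At z = 3 (real, on the circle |z| = r):
  p(3) = (4)·3^0 + (-4)·3^1 + (-3)·3^2 + (-2)·3^3 = -89.
  |p(3)| = 89.
Check: |p(3)| = 89 ≤ 97 = M_tri(3). ✓ Equality does not hold at z = 3 (the coefficients have mixed signs, so the terms do not all align in phase there).

M_tri(3) = 97; |p(3)| = 89; equality at z=3: no.


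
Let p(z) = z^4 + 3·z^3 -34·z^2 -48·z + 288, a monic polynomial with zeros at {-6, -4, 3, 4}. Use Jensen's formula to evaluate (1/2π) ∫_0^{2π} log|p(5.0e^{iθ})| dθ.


Zeros: -6, -4, 3, 4; r = 5.0.
Inside |z| < r: -4, 3, 4. Outside (|z| ≥ r): -6.
p(0) = 288, so log|p(0)| = log(288) = 5.6630.
Apply Jensen: I(r) = log|p(0)| + Σ_k log(r/|z_k|), summed over zeros inside |z| < r.
  log(r/|z_k|) for z_k = -4: log(5.0/4) = 0.2231
  log(r/|z_k|) for z_k = 3: log(5.0/3) = 0.5108
  log(r/|z_k|) for z_k = 4: log(5.0/4) = 0.2231
  Outside zeros (-6) contribute nothing to the Jensen sum.
Sum over inside zeros: 0.9571.
I(r) = log|p(0)| + (inside sum) = 5.6630 + 0.9571 = 6.6201.
Note: since some zeros are outside |z| ≤ r, the simplified n·log(r) form does NOT apply — only the inside zeros contribute.

I(r) ≈ 6.6201.


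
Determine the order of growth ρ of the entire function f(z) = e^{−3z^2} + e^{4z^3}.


Each summand is entire of order 2 and 3 respectively (as in the single-exponential case). The order of a sum is at most the max of the orders, so ρ ≤ 3. For the lower bound: on |z|=r choose arg z so that 4z^3 is real positive; then |e^{4z^3}| = e^{4r^3} while |e^{-3z^2}| ≤ e^{3r^2} = o(e^{4r^3}). So |f| ≥ e^{4r^3}(1 − o(1)) and ρ ≥ 3. Hence ρ = max(2, 3) = 3.
Therefore ρ = 3.

Order ρ = 3.


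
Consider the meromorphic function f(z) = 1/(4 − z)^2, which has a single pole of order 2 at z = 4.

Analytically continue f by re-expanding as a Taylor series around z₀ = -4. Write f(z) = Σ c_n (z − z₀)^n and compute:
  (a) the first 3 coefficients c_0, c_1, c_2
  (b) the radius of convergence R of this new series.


Let w = z − z₀, so z = z₀ + w.
Then 4 − z = 4 − (z₀ + w) = (4 − z₀) − w = 8 − w.
f(z) = 1/(8 − w)^2 = (1/(8)^2) · (1 − w/(8))^{−2}.
By the binomial series (1−u)^{−2} = Σ_{n≥0} C(n+1, 1) u^n for |u|<1, with u = w/(8):
  c_n = C(n+1, 1) / (8)^(n+2).
  c_0 = 1/(8)^2 = 1/64.
  c_1 = 2/(8)^3 = 1/256.
  c_2 = 3/(8)^4 = 3/4096.
The series is valid for |w/d| < 1, i.e. |z − z₀| < |d|.
Radius of convergence: R = |4 − z₀| = |8| = 8 (distance from z₀ to the singularity z = 4).

c_0 = 1/64, c_1 = 1/256, c_2 = 3/4096; R = 8.


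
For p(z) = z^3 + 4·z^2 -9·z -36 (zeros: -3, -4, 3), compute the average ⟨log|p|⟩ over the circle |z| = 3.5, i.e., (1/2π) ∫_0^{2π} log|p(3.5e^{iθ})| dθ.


Zeros: -4, -3, 3; r = 3.5.
Inside |z| < r: -3, 3. Outside (|z| ≥ r): -4.
p(0) = -36, so log|p(0)| = log(36) = 3.5835.
Apply Jensen: I(r) = log|p(0)| + Σ_k log(r/|z_k|), summed over zeros inside |z| < r.
  log(r/|z_k|) for z_k = -3: log(3.5/3) = 0.1542
  log(r/|z_k|) for z_k = 3: log(3.5/3) = 0.1542
  Outside zeros (-4) contribute nothing to the Jensen sum.
Sum over inside zeros: 0.3083.
I(r) = log|p(0)| + (inside sum) = 3.5835 + 0.3083 = 3.8918.
Note: since some zeros are outside |z| ≤ r, the simplified n·log(r) form does NOT apply — only the inside zeros contribute.

I(r) ≈ 3.8918.


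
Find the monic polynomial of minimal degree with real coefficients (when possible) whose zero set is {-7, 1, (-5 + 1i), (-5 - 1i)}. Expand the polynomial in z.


The polynomial is p(z) = ∏_{α ∈ S} (z − α), where S = {-7, 1, (-5 + 1i), (-5 - 1i)}.
Expanding the product yields: p(z) = z^4 + 16·z^3 + 79·z^2 + 86·z -182.
Note conjugate pairs combine to real quadratics: (z − (-5+1i))(z − (-5−1i)) = z² + 10z + 26.
The resulting polynomial has degree 4 and real coefficients as required.

p(z) = z^4 + 16·z^3 + 79·z^2 + 86·z -182.


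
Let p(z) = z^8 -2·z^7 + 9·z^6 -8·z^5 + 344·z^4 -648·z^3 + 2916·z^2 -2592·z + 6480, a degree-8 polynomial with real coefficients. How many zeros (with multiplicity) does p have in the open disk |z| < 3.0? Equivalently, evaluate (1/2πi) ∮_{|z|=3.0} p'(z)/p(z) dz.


The zeros of p are: (0 + 2i), (0 - 2i), (1 + 2i), (1 - 2i), (-3 + 3i), (-3 - 3i), (3 + 3i), (3 - 3i).
Their magnitudes are: 2, 2, 2.236, 2.236, 4.243, 4.243, 4.243, 4.243.
Zeros with |z| < R = 3.0: (0 + 2i), (0 - 2i), (1 + 2i), (1 - 2i).
Count = 4.
By the argument principle, (1/2πi) ∮_{|z|=R} p'(z)/p(z) dz equals exactly this count.

Number of zeros inside |z| < 3.0: 4.


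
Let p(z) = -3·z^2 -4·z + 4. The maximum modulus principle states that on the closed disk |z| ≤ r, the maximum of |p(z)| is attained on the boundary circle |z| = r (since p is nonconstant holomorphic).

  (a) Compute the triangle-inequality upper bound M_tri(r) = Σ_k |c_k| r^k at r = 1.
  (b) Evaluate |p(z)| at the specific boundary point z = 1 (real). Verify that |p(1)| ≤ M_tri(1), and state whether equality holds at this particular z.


Coefficients: c_0 = 4, c_1 = -4, c_2 = -3. Radius r = 1.
Part (a). Triangle bound: M_tri(r) = Σ_k |c_k| r^k
  = |4|·1^0 + |-4|·1^1 + |-3|·1^2
  = 4 + 4 + 3 = 11.
This bounds M(r) := max_{|z|=r} |p(z)| from above; equality holds iff all terms c_k z^k can be made to align in phase at a single z on |z|=r.
Part (b). At z = 1 (real, on the circle |z| = r):
  p(1) = (4)·1^0 + (-4)·1^1 + (-3)·1^2 = -3.
  |p(1)| = 3.
Check: |p(1)| = 3 ≤ 11 = M_tri(1). ✓ Equality does not hold at z = 1 (the coefficients have mixed signs, so the terms do not all align in phase there).

M_tri(1) = 11; |p(1)| = 3; equality at z=1: no.


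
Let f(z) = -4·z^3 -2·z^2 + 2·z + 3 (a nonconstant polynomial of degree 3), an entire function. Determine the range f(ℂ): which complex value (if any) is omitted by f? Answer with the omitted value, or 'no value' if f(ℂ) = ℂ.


Little Picard bounds the complement of f(ℂ) to at most one point.
For every w ∈ ℂ, the equation p(z) − w = 0 is a nonconstant polynomial in z and hence has at least one root by the fundamental theorem of algebra. So p is surjective onto ℂ, omitting no value.

Omitted value: no value.
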